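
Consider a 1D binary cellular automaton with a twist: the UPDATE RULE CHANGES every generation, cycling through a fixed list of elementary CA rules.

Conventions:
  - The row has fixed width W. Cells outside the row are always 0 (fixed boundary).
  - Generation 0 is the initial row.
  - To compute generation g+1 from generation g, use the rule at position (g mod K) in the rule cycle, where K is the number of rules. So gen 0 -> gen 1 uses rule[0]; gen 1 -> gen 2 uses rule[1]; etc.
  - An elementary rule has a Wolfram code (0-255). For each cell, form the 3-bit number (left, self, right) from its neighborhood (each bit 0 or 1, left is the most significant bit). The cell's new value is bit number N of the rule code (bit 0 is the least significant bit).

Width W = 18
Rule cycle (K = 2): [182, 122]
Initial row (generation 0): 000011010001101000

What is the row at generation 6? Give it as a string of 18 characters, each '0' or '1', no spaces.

Answer: 010111011110001110

Derivation:
Gen 0: 000011010001101000
Gen 1 (rule 182): 000100111010011100
Gen 2 (rule 122): 001011101101110110
Gen 3 (rule 182): 011101010010101001
Gen 4 (rule 122): 110110101101010110
Gen 5 (rule 182): 001001110011111001
Gen 6 (rule 122): 010111011110001110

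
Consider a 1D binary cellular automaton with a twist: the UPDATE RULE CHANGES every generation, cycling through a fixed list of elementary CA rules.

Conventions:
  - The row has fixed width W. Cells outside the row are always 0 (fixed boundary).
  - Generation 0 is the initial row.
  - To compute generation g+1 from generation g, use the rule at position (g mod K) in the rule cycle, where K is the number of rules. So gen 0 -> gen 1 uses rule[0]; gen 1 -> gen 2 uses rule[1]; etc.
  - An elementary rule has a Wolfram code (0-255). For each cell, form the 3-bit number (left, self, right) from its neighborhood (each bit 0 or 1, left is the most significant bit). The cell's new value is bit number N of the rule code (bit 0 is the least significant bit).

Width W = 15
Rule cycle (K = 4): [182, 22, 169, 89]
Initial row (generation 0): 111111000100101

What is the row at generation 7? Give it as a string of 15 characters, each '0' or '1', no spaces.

Gen 0: 111111000100101
Gen 1 (rule 182): 011110101111111
Gen 2 (rule 22): 100000100000000
Gen 3 (rule 169): 001110001111111
Gen 4 (rule 89): 101011101000001
Gen 5 (rule 182): 111101011100011
Gen 6 (rule 22): 000001000010100
Gen 7 (rule 169): 111100011001001

Answer: 111100011001001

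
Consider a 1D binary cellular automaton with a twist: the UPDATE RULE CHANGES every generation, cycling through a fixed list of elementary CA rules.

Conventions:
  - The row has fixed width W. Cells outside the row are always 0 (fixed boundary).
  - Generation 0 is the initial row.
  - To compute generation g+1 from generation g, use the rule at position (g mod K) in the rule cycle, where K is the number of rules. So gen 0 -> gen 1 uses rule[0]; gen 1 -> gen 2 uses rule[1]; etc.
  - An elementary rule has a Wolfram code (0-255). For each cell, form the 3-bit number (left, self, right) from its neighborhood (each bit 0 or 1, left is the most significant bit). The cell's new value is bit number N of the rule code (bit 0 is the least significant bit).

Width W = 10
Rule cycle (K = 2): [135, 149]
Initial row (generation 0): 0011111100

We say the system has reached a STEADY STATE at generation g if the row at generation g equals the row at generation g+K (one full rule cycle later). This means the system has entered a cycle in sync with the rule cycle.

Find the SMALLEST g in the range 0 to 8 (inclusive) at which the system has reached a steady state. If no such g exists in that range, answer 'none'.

Gen 0: 0011111100
Gen 1 (rule 135): 1101111001
Gen 2 (rule 149): 0000110101
Gen 3 (rule 135): 1111000101
Gen 4 (rule 149): 0110110101
Gen 5 (rule 135): 1000000101
Gen 6 (rule 149): 1111110101
Gen 7 (rule 135): 0111100101
Gen 8 (rule 149): 0011010101
Gen 9 (rule 135): 1100010101
Gen 10 (rule 149): 0011010101

Answer: 8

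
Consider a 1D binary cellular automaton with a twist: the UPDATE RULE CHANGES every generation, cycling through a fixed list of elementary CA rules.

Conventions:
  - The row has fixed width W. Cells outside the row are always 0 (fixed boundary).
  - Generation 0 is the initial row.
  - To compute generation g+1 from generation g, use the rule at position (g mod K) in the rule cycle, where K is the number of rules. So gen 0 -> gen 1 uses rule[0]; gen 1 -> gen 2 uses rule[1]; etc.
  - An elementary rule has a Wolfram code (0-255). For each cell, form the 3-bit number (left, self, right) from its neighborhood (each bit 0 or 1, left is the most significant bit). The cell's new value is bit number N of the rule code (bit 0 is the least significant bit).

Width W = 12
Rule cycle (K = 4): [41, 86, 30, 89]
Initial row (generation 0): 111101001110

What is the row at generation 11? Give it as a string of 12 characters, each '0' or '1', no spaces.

Answer: 101011100100

Derivation:
Gen 0: 111101001110
Gen 1 (rule 41): 100010001000
Gen 2 (rule 86): 110111011100
Gen 3 (rule 30): 100100010010
Gen 4 (rule 89): 010011001001
Gen 5 (rule 41): 000010000000
Gen 6 (rule 86): 000111000000
Gen 7 (rule 30): 001100100000
Gen 8 (rule 89): 101110011111
Gen 9 (rule 41): 011000010000
Gen 10 (rule 86): 101100111000
Gen 11 (rule 30): 101011100100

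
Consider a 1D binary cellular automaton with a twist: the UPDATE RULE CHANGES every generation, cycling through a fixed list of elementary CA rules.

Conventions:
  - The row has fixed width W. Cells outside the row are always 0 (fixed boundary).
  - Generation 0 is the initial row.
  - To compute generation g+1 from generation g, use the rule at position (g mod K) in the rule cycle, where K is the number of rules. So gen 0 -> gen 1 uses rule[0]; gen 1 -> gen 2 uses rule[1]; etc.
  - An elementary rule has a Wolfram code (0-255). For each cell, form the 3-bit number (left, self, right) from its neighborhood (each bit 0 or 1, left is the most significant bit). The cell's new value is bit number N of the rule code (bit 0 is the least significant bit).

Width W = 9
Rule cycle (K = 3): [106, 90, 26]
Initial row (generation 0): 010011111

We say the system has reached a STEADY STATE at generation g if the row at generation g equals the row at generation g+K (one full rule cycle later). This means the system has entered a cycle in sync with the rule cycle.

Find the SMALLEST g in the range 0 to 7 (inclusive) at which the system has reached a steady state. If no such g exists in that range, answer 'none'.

Gen 0: 010011111
Gen 1 (rule 106): 100110001
Gen 2 (rule 90): 011111010
Gen 3 (rule 26): 110000001
Gen 4 (rule 106): 110000010
Gen 5 (rule 90): 111000101
Gen 6 (rule 26): 100101000
Gen 7 (rule 106): 001010000
Gen 8 (rule 90): 010001000
Gen 9 (rule 26): 101010100
Gen 10 (rule 106): 010101000

Answer: none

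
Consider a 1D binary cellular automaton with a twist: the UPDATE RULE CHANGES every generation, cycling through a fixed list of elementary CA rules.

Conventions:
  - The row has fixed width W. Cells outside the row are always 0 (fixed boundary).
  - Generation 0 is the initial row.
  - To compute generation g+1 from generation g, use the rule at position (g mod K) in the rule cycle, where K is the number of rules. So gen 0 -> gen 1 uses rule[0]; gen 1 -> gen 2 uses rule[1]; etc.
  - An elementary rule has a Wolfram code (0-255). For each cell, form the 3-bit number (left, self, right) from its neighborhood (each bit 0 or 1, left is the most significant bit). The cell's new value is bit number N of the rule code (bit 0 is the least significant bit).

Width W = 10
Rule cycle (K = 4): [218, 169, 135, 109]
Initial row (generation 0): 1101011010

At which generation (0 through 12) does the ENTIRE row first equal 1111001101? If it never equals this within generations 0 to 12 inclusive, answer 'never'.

Answer: 12

Derivation:
Gen 0: 1101011010
Gen 1 (rule 218): 1100011001
Gen 2 (rule 169): 1001010000
Gen 3 (rule 135): 1011010111
Gen 4 (rule 109): 1111111101
Gen 5 (rule 218): 1111111100
Gen 6 (rule 169): 1111111001
Gen 7 (rule 135): 0111110011
Gen 8 (rule 109): 0100010011
Gen 9 (rule 218): 1010101111
Gen 10 (rule 169): 0101011110
Gen 11 (rule 135): 1101001100
Gen 12 (rule 109): 1111001101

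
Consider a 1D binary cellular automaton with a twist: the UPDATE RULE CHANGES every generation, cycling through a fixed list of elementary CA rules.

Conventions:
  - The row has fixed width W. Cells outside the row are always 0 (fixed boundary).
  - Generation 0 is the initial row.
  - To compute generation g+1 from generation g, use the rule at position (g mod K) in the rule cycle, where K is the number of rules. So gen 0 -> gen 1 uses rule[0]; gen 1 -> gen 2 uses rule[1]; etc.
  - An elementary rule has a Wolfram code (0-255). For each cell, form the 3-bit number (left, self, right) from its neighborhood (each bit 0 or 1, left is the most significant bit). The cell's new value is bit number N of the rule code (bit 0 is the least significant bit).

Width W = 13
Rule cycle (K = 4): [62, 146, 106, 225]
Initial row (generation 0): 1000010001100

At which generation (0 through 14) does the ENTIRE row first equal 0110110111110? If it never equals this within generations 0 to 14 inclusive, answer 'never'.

Gen 0: 1000010001100
Gen 1 (rule 62): 1100111011010
Gen 2 (rule 146): 0011010000001
Gen 3 (rule 106): 0111100000010
Gen 4 (rule 225): 0011101111000
Gen 5 (rule 62): 0110011000100
Gen 6 (rule 146): 1001100101010
Gen 7 (rule 106): 0011101010100
Gen 8 (rule 225): 1001110101001
Gen 9 (rule 62): 1111001111111
Gen 10 (rule 146): 0110110111110
Gen 11 (rule 106): 1111111100010
Gen 12 (rule 225): 0111111101000
Gen 13 (rule 62): 1100000011100
Gen 14 (rule 146): 0010000101010

Answer: 10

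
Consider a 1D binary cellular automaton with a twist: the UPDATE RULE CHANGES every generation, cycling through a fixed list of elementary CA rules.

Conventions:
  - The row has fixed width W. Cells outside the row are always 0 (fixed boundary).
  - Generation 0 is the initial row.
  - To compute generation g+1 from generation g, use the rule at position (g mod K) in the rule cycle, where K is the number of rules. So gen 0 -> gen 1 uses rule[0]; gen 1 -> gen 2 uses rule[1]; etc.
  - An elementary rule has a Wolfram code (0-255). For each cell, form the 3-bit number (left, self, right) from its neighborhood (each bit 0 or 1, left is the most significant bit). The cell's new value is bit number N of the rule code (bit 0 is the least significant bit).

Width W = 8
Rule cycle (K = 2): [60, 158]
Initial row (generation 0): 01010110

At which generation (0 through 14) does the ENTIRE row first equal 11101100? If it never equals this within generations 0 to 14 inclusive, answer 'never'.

Gen 0: 01010110
Gen 1 (rule 60): 01111101
Gen 2 (rule 158): 11111001
Gen 3 (rule 60): 10000101
Gen 4 (rule 158): 11001101
Gen 5 (rule 60): 10101011
Gen 6 (rule 158): 10101010
Gen 7 (rule 60): 11111111
Gen 8 (rule 158): 11111110
Gen 9 (rule 60): 10000001
Gen 10 (rule 158): 11000011
Gen 11 (rule 60): 10100010
Gen 12 (rule 158): 10110111
Gen 13 (rule 60): 11101100
Gen 14 (rule 158): 11001010

Answer: 13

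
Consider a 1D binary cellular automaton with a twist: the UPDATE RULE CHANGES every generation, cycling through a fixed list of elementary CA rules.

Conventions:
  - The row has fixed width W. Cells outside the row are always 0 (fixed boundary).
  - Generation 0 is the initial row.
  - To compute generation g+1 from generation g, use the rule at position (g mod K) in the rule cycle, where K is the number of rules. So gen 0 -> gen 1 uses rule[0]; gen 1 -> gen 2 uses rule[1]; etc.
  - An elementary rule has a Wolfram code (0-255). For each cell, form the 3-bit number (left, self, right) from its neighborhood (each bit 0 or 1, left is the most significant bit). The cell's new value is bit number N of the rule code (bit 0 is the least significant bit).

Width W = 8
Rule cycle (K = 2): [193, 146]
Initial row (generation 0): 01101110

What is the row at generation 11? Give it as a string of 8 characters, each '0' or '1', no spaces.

Answer: 11111000

Derivation:
Gen 0: 01101110
Gen 1 (rule 193): 00100110
Gen 2 (rule 146): 01011001
Gen 3 (rule 193): 00001000
Gen 4 (rule 146): 00010100
Gen 5 (rule 193): 11000001
Gen 6 (rule 146): 00100010
Gen 7 (rule 193): 10001000
Gen 8 (rule 146): 01010100
Gen 9 (rule 193): 00000001
Gen 10 (rule 146): 00000010
Gen 11 (rule 193): 11111000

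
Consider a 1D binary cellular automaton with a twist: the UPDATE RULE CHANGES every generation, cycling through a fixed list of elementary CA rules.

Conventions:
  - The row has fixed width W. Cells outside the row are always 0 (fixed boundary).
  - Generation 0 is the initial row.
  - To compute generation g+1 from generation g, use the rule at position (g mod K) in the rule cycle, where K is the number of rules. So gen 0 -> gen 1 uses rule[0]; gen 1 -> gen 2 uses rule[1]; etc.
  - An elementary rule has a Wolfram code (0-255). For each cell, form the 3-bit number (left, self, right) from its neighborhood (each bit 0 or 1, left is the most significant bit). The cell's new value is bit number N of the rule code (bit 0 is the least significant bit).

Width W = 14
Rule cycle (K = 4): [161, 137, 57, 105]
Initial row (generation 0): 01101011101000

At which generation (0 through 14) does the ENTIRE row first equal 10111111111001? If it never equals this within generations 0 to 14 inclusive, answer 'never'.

Gen 0: 01101011101000
Gen 1 (rule 161): 00010101010011
Gen 2 (rule 137): 11000000000010
Gen 3 (rule 57): 10111111111001
Gen 4 (rule 105): 01100000001000
Gen 5 (rule 161): 00001111100011
Gen 6 (rule 137): 11101111001010
Gen 7 (rule 57): 10011000100101
Gen 8 (rule 105): 00011010000010
Gen 9 (rule 161): 11000100111000
Gen 10 (rule 137): 10010000110011
Gen 11 (rule 57): 01001110101010
Gen 12 (rule 105): 00001011010100
Gen 13 (rule 161): 11100100101001
Gen 14 (rule 137): 11000000000000

Answer: 3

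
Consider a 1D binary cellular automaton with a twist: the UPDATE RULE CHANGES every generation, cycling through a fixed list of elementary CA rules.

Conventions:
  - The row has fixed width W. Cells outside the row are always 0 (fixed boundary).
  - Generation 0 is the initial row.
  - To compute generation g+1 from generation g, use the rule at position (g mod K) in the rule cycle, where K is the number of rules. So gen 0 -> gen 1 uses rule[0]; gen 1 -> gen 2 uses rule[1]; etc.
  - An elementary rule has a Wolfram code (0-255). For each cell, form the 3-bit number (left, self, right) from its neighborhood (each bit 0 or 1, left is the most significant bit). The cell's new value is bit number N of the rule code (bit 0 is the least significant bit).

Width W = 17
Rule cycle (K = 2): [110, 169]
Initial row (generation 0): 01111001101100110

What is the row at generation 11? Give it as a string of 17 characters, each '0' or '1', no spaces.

Answer: 11111110011111011

Derivation:
Gen 0: 01111001101100110
Gen 1 (rule 110): 11001011111101110
Gen 2 (rule 169): 10000111111011100
Gen 3 (rule 110): 10001100001110100
Gen 4 (rule 169): 00101001101101001
Gen 5 (rule 110): 01111011111111011
Gen 6 (rule 169): 01110111111110110
Gen 7 (rule 110): 11011100000011110
Gen 8 (rule 169): 10111001111011100
Gen 9 (rule 110): 11101011001110100
Gen 10 (rule 169): 11010110001101001
Gen 11 (rule 110): 11111110011111011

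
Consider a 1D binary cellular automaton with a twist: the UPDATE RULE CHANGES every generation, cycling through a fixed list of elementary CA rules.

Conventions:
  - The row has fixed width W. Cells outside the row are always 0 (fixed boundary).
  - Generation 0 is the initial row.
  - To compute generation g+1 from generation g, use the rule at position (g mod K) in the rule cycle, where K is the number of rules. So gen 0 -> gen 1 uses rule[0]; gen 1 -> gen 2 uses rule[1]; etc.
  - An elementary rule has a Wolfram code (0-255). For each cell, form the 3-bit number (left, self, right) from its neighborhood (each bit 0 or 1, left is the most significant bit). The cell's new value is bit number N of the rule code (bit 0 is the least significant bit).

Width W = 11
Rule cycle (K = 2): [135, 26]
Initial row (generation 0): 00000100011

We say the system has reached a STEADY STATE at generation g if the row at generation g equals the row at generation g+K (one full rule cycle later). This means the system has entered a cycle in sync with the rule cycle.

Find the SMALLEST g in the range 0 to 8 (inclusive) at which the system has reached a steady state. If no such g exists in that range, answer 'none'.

Gen 0: 00000100011
Gen 1 (rule 135): 11111101100
Gen 2 (rule 26): 10000001010
Gen 3 (rule 135): 10111111010
Gen 4 (rule 26): 00100000001
Gen 5 (rule 135): 11101111111
Gen 6 (rule 26): 10001000000
Gen 7 (rule 135): 10111011111
Gen 8 (rule 26): 00100010000
Gen 9 (rule 135): 11101110111
Gen 10 (rule 26): 10001000100

Answer: none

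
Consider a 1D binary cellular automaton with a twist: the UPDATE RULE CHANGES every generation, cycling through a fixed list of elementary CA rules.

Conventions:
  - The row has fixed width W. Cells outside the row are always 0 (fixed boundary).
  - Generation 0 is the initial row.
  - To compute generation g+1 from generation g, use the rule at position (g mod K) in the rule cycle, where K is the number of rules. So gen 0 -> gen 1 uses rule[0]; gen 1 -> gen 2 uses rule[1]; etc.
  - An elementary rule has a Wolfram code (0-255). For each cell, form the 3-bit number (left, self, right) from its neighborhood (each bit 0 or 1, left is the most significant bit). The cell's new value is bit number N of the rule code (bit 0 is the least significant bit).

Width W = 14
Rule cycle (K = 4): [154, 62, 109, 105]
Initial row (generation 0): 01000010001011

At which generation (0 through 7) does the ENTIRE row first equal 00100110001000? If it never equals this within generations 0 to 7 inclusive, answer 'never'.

Answer: never

Derivation:
Gen 0: 01000010001011
Gen 1 (rule 154): 10100101010010
Gen 2 (rule 62): 11111111111111
Gen 3 (rule 109): 10000000000001
Gen 4 (rule 105): 00111111111100
Gen 5 (rule 154): 01111111111010
Gen 6 (rule 62): 11000000000111
Gen 7 (rule 109): 11011111110101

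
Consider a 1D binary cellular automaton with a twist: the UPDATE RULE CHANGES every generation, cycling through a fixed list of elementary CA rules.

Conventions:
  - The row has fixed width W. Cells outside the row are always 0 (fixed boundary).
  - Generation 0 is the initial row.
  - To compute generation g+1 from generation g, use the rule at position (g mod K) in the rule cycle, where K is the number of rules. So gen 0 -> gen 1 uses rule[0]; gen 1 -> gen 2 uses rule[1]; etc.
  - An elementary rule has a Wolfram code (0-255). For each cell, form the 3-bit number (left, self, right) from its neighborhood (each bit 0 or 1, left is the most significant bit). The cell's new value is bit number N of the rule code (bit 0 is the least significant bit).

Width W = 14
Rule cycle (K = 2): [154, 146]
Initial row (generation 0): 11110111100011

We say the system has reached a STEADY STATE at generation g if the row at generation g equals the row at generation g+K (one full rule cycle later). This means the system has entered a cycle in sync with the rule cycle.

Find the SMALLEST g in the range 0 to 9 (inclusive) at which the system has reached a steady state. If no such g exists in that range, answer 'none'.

Answer: none

Derivation:
Gen 0: 11110111100011
Gen 1 (rule 154): 11100111010110
Gen 2 (rule 146): 01011010000001
Gen 3 (rule 154): 10010001000010
Gen 4 (rule 146): 01101010100101
Gen 5 (rule 154): 11000000011000
Gen 6 (rule 146): 00100000100100
Gen 7 (rule 154): 01010001011010
Gen 8 (rule 146): 10001010000001
Gen 9 (rule 154): 01010001000010
Gen 10 (rule 146): 10001010100101
Gen 11 (rule 154): 01010000011000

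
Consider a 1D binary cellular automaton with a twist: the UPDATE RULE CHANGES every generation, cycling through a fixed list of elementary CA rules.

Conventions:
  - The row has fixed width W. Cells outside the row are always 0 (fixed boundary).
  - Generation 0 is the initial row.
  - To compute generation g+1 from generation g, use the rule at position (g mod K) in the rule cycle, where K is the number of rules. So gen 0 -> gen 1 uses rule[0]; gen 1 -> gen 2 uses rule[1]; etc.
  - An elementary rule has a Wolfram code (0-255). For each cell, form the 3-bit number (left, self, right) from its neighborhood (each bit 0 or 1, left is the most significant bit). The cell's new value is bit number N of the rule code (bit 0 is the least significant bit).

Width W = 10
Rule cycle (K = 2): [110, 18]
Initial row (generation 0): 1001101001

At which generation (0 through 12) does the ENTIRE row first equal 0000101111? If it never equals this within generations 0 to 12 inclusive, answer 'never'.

Answer: never

Derivation:
Gen 0: 1001101001
Gen 1 (rule 110): 1011111011
Gen 2 (rule 18): 0000000000
Gen 3 (rule 110): 0000000000
Gen 4 (rule 18): 0000000000
Gen 5 (rule 110): 0000000000
Gen 6 (rule 18): 0000000000
Gen 7 (rule 110): 0000000000
Gen 8 (rule 18): 0000000000
Gen 9 (rule 110): 0000000000
Gen 10 (rule 18): 0000000000
Gen 11 (rule 110): 0000000000
Gen 12 (rule 18): 0000000000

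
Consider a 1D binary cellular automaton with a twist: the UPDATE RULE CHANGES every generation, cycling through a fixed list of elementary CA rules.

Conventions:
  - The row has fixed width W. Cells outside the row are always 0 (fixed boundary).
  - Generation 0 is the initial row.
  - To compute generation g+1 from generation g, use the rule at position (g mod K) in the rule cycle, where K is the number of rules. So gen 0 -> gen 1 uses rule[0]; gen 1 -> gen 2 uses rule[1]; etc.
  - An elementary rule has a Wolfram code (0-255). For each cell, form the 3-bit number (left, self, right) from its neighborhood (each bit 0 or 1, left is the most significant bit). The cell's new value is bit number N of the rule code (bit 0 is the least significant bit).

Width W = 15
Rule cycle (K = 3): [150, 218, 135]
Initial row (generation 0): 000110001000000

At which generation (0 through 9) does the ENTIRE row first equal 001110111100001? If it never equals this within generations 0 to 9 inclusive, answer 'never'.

Gen 0: 000110001000000
Gen 1 (rule 150): 001001011100000
Gen 2 (rule 218): 010110011110000
Gen 3 (rule 135): 110000101100111
Gen 4 (rule 150): 001001100011010
Gen 5 (rule 218): 010111110111001
Gen 6 (rule 135): 110011100010011
Gen 7 (rule 150): 001101010111100
Gen 8 (rule 218): 011100000111110
Gen 9 (rule 135): 101001111011100

Answer: never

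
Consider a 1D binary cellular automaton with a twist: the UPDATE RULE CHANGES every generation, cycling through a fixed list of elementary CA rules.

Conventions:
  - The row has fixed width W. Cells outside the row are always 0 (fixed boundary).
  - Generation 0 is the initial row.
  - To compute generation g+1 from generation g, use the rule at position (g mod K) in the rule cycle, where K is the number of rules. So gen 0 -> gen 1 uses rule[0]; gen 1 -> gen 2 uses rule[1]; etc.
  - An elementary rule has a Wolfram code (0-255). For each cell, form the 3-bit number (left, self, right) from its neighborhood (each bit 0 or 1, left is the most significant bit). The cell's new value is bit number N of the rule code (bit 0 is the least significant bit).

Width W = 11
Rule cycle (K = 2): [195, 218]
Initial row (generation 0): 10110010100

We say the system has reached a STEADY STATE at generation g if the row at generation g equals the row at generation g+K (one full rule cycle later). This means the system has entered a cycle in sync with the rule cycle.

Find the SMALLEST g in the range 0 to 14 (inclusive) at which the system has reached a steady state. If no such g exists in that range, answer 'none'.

Gen 0: 10110010100
Gen 1 (rule 195): 00010100001
Gen 2 (rule 218): 00100010010
Gen 3 (rule 195): 11001100100
Gen 4 (rule 218): 11111111010
Gen 5 (rule 195): 01111111000
Gen 6 (rule 218): 11111111100
Gen 7 (rule 195): 01111111101
Gen 8 (rule 218): 11111111100
Gen 9 (rule 195): 01111111101
Gen 10 (rule 218): 11111111100
Gen 11 (rule 195): 01111111101
Gen 12 (rule 218): 11111111100
Gen 13 (rule 195): 01111111101
Gen 14 (rule 218): 11111111100
Gen 15 (rule 195): 01111111101
Gen 16 (rule 218): 11111111100

Answer: 6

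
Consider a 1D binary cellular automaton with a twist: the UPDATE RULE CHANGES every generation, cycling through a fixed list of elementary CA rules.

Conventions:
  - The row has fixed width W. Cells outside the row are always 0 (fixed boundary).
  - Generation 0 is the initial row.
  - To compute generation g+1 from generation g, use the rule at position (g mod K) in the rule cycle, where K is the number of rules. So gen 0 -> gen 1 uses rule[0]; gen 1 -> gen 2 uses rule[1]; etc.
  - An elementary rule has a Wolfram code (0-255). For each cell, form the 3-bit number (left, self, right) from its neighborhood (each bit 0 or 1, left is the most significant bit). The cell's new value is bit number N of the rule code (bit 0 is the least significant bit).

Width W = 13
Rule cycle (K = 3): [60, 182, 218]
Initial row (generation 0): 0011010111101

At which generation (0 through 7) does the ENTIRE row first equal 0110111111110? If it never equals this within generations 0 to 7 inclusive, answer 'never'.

Answer: never

Derivation:
Gen 0: 0011010111101
Gen 1 (rule 60): 0010111100011
Gen 2 (rule 182): 0111011010100
Gen 3 (rule 218): 1111011000010
Gen 4 (rule 60): 1000110100011
Gen 5 (rule 182): 1101001110100
Gen 6 (rule 218): 1100111110010
Gen 7 (rule 60): 1010100001011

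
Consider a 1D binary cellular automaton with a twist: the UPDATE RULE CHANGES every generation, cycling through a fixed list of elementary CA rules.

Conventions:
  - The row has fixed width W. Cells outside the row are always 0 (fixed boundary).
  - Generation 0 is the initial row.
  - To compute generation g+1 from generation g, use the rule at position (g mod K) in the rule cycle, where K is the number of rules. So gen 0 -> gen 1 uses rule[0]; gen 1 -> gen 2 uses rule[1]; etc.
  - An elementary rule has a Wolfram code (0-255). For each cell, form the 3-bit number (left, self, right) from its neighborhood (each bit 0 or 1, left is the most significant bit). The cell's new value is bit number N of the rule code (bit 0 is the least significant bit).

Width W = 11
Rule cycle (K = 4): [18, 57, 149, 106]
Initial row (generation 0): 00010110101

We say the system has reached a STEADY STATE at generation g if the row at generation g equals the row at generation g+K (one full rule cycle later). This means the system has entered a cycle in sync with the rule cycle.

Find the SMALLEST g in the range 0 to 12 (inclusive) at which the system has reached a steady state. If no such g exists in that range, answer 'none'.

Gen 0: 00010110101
Gen 1 (rule 18): 00100000000
Gen 2 (rule 57): 10011111111
Gen 3 (rule 149): 11001111110
Gen 4 (rule 106): 11011000010
Gen 5 (rule 18): 00000100101
Gen 6 (rule 57): 11110010010
Gen 7 (rule 149): 01101011011
Gen 8 (rule 106): 11110111111
Gen 9 (rule 18): 00000000000
Gen 10 (rule 57): 11111111111
Gen 11 (rule 149): 01111111110
Gen 12 (rule 106): 11000000010
Gen 13 (rule 18): 00100000101
Gen 14 (rule 57): 10011110010
Gen 15 (rule 149): 11001101011
Gen 16 (rule 106): 11011110111

Answer: none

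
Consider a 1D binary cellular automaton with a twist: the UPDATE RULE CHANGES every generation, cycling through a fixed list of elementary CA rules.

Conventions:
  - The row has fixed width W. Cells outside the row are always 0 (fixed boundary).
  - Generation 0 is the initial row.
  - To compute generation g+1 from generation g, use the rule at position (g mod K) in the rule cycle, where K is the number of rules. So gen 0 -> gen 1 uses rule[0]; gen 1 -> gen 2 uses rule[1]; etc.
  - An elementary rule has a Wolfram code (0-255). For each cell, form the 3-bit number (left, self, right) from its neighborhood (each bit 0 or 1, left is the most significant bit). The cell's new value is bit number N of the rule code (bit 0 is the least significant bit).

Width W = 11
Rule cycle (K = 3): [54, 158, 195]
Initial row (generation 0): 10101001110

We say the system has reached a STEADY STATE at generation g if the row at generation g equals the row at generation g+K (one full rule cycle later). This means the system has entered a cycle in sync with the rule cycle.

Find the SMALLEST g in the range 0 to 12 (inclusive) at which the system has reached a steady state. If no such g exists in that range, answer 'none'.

Answer: none

Derivation:
Gen 0: 10101001110
Gen 1 (rule 54): 11111110001
Gen 2 (rule 158): 11111101011
Gen 3 (rule 195): 01111100001
Gen 4 (rule 54): 10000010011
Gen 5 (rule 158): 11000111110
Gen 6 (rule 195): 01011011110
Gen 7 (rule 54): 11100100001
Gen 8 (rule 158): 11011110011
Gen 9 (rule 195): 01001110101
Gen 10 (rule 54): 11110001111
Gen 11 (rule 158): 11101011110
Gen 12 (rule 195): 01100001110
Gen 13 (rule 54): 10010010001
Gen 14 (rule 158): 11111111011
Gen 15 (rule 195): 01111111001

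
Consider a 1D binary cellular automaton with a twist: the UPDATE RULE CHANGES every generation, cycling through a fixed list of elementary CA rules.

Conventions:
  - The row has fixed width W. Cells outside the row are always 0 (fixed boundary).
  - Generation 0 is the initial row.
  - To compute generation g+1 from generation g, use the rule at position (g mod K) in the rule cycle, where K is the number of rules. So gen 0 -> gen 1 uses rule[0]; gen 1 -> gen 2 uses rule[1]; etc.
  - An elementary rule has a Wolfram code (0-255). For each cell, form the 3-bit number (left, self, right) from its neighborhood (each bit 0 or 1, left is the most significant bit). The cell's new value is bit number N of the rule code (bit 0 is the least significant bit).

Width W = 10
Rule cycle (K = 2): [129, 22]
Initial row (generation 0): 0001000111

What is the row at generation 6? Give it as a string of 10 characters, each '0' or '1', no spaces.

Gen 0: 0001000111
Gen 1 (rule 129): 1100010010
Gen 2 (rule 22): 0010111111
Gen 3 (rule 129): 1000011110
Gen 4 (rule 22): 1100100001
Gen 5 (rule 129): 0000001100
Gen 6 (rule 22): 0000010010

Answer: 0000010010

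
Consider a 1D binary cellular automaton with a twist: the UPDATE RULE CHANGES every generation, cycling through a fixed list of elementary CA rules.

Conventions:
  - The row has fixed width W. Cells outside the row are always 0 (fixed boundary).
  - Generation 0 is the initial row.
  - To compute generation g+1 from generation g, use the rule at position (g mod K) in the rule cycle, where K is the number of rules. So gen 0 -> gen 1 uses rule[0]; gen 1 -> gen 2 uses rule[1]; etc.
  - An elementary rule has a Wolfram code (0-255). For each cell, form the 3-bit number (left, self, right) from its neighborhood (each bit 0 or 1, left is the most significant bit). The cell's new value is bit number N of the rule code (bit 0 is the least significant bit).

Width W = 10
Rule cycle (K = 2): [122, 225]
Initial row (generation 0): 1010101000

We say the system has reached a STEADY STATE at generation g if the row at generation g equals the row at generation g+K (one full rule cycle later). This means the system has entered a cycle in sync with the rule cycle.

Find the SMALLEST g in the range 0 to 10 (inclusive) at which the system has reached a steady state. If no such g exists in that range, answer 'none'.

Answer: 4

Derivation:
Gen 0: 1010101000
Gen 1 (rule 122): 0101010100
Gen 2 (rule 225): 0010101001
Gen 3 (rule 122): 0101010110
Gen 4 (rule 225): 0010101010
Gen 5 (rule 122): 0101010101
Gen 6 (rule 225): 0010101010
Gen 7 (rule 122): 0101010101
Gen 8 (rule 225): 0010101010
Gen 9 (rule 122): 0101010101
Gen 10 (rule 225): 0010101010
Gen 11 (rule 122): 0101010101
Gen 12 (rule 225): 0010101010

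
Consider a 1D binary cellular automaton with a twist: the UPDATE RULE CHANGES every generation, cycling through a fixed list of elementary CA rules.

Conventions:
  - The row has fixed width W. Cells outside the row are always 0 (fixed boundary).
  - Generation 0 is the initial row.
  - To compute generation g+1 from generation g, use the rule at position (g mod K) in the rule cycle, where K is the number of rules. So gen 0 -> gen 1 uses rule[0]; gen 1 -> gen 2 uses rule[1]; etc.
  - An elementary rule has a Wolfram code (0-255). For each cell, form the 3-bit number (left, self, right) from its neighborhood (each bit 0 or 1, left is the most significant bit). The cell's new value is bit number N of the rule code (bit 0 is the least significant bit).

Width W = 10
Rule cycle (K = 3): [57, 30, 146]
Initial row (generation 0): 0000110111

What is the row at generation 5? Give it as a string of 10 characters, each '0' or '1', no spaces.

Answer: 0110100010

Derivation:
Gen 0: 0000110111
Gen 1 (rule 57): 1110101100
Gen 2 (rule 30): 1000101010
Gen 3 (rule 146): 0101000001
Gen 4 (rule 57): 0010111100
Gen 5 (rule 30): 0110100010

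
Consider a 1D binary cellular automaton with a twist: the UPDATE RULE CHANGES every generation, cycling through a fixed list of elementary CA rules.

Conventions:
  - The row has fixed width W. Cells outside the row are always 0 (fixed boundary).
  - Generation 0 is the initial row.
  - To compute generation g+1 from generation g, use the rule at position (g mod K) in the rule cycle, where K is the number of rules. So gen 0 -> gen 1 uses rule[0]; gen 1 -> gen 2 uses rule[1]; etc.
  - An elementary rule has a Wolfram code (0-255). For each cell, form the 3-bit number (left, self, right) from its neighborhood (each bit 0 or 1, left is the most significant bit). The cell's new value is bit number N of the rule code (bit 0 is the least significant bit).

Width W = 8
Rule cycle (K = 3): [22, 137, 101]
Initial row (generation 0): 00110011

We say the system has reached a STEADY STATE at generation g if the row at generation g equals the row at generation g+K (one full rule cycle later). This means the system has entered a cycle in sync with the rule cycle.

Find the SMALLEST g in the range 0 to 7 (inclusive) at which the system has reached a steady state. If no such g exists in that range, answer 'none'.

Answer: none

Derivation:
Gen 0: 00110011
Gen 1 (rule 22): 01001100
Gen 2 (rule 137): 00001001
Gen 3 (rule 101): 11101001
Gen 4 (rule 22): 00001111
Gen 5 (rule 137): 11101110
Gen 6 (rule 101): 00110010
Gen 7 (rule 22): 01001111
Gen 8 (rule 137): 00001110
Gen 9 (rule 101): 11100010
Gen 10 (rule 22): 00010111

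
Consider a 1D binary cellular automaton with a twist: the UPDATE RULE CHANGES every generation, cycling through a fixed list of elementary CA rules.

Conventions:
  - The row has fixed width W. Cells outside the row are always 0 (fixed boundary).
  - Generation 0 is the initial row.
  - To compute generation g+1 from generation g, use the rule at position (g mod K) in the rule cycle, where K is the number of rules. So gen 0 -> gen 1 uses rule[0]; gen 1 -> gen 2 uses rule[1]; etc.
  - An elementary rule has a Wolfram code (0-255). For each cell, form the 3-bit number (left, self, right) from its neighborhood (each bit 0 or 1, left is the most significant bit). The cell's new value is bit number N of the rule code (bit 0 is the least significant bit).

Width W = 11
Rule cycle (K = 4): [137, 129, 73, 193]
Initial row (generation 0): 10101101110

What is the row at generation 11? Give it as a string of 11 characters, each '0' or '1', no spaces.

Gen 0: 10101101110
Gen 1 (rule 137): 00001001100
Gen 2 (rule 129): 11100000001
Gen 3 (rule 73): 10101111100
Gen 4 (rule 193): 00000111101
Gen 5 (rule 137): 11110111000
Gen 6 (rule 129): 01100010011
Gen 7 (rule 73): 01101000011
Gen 8 (rule 193): 00100011001
Gen 9 (rule 137): 10001010000
Gen 10 (rule 129): 00100000111
Gen 11 (rule 73): 10001110101

Answer: 10001110101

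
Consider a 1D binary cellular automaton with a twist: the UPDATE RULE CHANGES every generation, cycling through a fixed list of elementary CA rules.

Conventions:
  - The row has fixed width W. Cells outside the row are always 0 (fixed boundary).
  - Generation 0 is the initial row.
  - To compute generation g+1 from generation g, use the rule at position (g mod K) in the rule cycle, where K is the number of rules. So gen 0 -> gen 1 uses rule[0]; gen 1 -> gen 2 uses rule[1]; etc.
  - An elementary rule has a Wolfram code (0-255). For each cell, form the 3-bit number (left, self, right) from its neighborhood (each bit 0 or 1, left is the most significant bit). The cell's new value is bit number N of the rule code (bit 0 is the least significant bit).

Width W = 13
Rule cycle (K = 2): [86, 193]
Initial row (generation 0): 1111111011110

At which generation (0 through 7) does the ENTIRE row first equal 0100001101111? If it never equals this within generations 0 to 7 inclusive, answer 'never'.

Answer: never

Derivation:
Gen 0: 1111111011110
Gen 1 (rule 86): 0000001000011
Gen 2 (rule 193): 1111100011001
Gen 3 (rule 86): 0000110101111
Gen 4 (rule 193): 1110010000111
Gen 5 (rule 86): 0011111001001
Gen 6 (rule 193): 1001111000000
Gen 7 (rule 86): 1110001100000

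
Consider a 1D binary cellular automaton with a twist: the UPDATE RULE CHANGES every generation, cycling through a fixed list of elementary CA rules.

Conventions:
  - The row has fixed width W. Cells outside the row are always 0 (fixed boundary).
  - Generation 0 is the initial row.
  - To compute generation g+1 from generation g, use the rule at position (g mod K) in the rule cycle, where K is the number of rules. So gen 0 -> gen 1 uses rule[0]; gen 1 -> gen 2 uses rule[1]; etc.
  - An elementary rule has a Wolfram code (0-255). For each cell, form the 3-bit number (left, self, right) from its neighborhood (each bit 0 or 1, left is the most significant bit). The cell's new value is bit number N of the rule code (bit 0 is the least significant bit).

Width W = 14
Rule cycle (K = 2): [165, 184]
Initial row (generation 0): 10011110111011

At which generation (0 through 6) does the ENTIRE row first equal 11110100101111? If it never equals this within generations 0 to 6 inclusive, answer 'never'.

Gen 0: 10011110111011
Gen 1 (rule 165): 10001101010100
Gen 2 (rule 184): 01001010101010
Gen 3 (rule 165): 01001111111110
Gen 4 (rule 184): 00101111111101
Gen 5 (rule 165): 10110111111011
Gen 6 (rule 184): 01101111110110

Answer: never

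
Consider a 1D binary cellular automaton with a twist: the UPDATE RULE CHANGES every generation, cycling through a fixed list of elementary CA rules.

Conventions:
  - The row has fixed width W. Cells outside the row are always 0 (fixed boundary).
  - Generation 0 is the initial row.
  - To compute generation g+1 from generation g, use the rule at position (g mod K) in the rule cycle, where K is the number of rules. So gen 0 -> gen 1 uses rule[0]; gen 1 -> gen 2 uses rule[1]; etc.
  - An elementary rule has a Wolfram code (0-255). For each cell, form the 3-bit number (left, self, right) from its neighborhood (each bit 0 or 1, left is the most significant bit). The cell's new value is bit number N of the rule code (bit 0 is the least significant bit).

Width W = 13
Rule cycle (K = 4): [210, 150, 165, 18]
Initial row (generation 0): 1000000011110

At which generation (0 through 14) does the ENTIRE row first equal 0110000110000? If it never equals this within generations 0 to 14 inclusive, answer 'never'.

Answer: 8

Derivation:
Gen 0: 1000000011110
Gen 1 (rule 210): 0100000101111
Gen 2 (rule 150): 1110001100110
Gen 3 (rule 165): 0100100000000
Gen 4 (rule 18): 1011010000000
Gen 5 (rule 210): 0001001000000
Gen 6 (rule 150): 0011111100000
Gen 7 (rule 165): 1001111001111
Gen 8 (rule 18): 0110000110000
Gen 9 (rule 210): 1011001011000
Gen 10 (rule 150): 1000111000100
Gen 11 (rule 165): 1010010010101
Gen 12 (rule 18): 0001101100000
Gen 13 (rule 210): 0010100110000
Gen 14 (rule 150): 0110111001000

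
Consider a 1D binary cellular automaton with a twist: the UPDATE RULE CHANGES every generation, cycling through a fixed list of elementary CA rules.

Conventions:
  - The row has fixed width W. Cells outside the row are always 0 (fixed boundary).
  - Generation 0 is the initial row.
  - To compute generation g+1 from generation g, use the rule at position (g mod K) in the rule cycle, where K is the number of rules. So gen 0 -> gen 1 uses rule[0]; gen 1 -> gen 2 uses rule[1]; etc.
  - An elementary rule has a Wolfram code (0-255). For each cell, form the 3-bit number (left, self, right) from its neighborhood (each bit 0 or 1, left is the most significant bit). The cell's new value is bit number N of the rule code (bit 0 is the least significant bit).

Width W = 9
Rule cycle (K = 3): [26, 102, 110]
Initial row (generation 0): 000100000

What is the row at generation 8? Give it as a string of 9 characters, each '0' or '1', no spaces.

Gen 0: 000100000
Gen 1 (rule 26): 001010000
Gen 2 (rule 102): 011110000
Gen 3 (rule 110): 110010000
Gen 4 (rule 26): 101101000
Gen 5 (rule 102): 110111000
Gen 6 (rule 110): 111101000
Gen 7 (rule 26): 100000100
Gen 8 (rule 102): 100001100

Answer: 100001100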